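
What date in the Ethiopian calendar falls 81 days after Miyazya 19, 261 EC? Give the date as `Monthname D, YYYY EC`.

Counting 81 days forward from JDN 1819414 reaches JDN 1819495, which is Hamle 10, 261 EC.

Hamle 10, 261 EC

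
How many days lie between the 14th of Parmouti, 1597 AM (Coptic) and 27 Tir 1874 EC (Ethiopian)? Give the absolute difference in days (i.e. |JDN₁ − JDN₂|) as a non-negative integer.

First date → JDN 2408192; second date → JDN 2408480.
The interval is |2408192 − 2408480| = 288 days.

288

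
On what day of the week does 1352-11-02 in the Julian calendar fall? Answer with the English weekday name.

Friday

This is JDN 2215182 (10 November 1352 Gregorian).
JDN 2215182 mod 7 = 4, and JDN 0 was a Monday, so this is a Friday.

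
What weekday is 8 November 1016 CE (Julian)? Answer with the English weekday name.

In the proleptic Gregorian calendar this is 14 November 1016 (JDN 2092464).
JDN 2092464 mod 7 = 3, and JDN 0 was a Monday, so this is a Thursday.

Thursday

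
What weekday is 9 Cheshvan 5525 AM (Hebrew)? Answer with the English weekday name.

Sunday

Equivalently 4 November 1764 Gregorian, JDN 2365656.
Since JDN mod 7 = 6 (0 = Monday), the day is Sunday.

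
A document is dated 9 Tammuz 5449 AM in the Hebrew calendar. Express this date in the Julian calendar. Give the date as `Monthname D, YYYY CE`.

June 17, 1689 CE

The source date corresponds to 27 June 1689 in the Gregorian calendar (JDN 2338133).
That day falls on 17 June 1689 CE in the Julian calendar.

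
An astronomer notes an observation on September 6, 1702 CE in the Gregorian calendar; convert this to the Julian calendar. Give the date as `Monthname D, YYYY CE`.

For dates in this range the Gregorian date is 11 days ahead of the Julian.
6 September 1702 Gregorian − 11 days → 26 August 1702 Julian.

August 26, 1702 CE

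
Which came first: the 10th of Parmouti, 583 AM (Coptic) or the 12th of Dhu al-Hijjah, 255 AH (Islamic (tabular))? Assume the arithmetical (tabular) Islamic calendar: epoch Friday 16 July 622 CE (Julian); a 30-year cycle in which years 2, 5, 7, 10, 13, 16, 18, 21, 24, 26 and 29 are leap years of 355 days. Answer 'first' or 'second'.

The two dates have Julian Day Numbers 2037824 and 2038785 respectively.
Since 2037824 < 2038785, the first date comes first.

first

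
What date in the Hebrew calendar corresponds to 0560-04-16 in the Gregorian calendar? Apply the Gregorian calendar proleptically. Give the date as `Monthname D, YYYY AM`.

Both dates share Julian Day Number 1925702; in the Hebrew calendar that is 3 Iyar 4320 AM.

Iyar 3, 4320 AM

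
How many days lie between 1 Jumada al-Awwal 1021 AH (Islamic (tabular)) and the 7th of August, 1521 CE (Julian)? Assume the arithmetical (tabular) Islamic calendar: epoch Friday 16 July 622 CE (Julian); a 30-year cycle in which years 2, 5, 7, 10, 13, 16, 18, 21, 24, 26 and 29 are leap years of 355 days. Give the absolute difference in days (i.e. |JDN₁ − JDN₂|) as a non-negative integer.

JDN of the first date = 2310012.
JDN of the second date = 2276822.
|2276822 − 2310012| = 33190.

33190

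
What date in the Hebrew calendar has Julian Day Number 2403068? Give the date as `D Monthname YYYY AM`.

6 Nisan 5627 AM

JDN 2403068 is 11 April 1867 in the Gregorian calendar.
In the Hebrew calendar that day is 6 Nisan 5627 AM.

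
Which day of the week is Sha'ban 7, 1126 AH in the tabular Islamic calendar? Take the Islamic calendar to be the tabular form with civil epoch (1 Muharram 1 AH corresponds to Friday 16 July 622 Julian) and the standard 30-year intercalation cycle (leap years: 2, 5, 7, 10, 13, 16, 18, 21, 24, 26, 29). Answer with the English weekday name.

Saturday

In the Gregorian calendar this is 18 August 1714 (JDN 2347315).
2347315 ≡ 5 (mod 7); counting from Monday = 0 gives Saturday.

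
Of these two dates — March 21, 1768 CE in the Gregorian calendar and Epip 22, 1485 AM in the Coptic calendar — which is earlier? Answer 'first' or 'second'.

first

The two dates have Julian Day Numbers 2366889 and 2367382 respectively.
Since 2366889 < 2367382, the first date comes first.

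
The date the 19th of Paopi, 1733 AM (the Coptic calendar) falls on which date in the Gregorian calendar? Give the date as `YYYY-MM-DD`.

Both dates share Julian Day Number 2457691; in the Gregorian calendar that is 29 October 2016 CE.

2016-10-29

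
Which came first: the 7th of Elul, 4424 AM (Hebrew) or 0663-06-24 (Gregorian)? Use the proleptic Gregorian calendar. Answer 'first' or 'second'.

The two dates have Julian Day Numbers 1963800 and 1963390 respectively.
Since 1963390 < 1963800, the second date comes first.

second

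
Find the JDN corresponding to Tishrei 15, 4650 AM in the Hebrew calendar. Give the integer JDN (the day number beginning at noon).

Equivalently 17 September 889 (proleptic Gregorian).
JDN 2299161 is 15 October 1582 CE (Gregorian); the target day is −253140 days from there, so JDN = 2046021.

2046021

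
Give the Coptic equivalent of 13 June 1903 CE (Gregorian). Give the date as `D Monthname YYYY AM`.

Julian Day Number of the source date = 2416279.
Converting JDN 2416279 to the Coptic calendar gives 6 Paoni 1619 AM.

6 Paoni 1619 AM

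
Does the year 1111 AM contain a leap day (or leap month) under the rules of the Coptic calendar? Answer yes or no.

yes

1111 mod 4 = 3; in the Coptic calendar a year is leap when year mod 4 = 3, so it is a leap year.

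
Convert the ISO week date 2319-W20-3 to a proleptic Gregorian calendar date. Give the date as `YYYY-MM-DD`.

2319-05-14

ISO week 1 of 2319 is the week containing the first Thursday of 2319.
Week 20, day 3 (Wednesday) lands on 2319-05-14.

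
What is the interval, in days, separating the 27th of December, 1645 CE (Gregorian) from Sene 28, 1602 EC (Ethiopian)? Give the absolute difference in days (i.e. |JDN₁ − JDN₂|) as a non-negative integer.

First date → JDN 2322245; second date → JDN 2309283.
The interval is |2322245 − 2309283| = 12962 days.

12962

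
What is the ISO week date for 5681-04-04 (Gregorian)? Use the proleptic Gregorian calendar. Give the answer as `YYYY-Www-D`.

The weekday is Friday (ISO weekday 5).
That Friday belongs to ISO week 14 of ISO year 5681.

5681-W14-5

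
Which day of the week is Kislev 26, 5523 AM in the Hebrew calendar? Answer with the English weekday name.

Sunday

In the Gregorian calendar this is 12 December 1762 (JDN 2364963).
JDN 2364963 mod 7 = 6, and JDN 0 was a Monday, so this is a Sunday.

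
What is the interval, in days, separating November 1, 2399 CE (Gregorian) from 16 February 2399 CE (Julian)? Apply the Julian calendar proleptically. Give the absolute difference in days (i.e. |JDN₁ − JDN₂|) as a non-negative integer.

JDN of the first date = 2597581.
JDN of the second date = 2597339.
|2597339 − 2597581| = 242.

242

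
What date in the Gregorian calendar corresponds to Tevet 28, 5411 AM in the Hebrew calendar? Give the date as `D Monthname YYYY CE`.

Julian Day Number of the source date = 2324096.
Converting JDN 2324096 to the Gregorian calendar gives 21 January 1651 CE.

21 January 1651 CE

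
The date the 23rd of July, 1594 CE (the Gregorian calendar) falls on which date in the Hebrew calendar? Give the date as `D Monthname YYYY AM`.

Julian Day Number of the source date = 2303460.
Converting JDN 2303460 to the Hebrew calendar gives 6 Av 5354 AM.

6 Av 5354 AM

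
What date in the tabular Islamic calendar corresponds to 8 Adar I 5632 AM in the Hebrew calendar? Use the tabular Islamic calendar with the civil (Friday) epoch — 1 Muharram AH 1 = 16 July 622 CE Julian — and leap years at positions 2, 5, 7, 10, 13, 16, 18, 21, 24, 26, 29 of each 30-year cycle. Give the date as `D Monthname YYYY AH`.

Julian Day Number of the source date = 2404841.
Converting JDN 2404841 to the tabular Islamic calendar gives 7 Dhu al-Hijjah 1288 AH.

7 Dhu al-Hijjah 1288 AH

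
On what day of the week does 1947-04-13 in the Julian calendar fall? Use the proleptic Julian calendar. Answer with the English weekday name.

Saturday

This is JDN 2432302 (26 April 1947 Gregorian).
2432302 ≡ 5 (mod 7); counting from Monday = 0 gives Saturday.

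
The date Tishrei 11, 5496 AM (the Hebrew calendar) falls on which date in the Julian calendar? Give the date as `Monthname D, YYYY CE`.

September 16, 1735 CE

The source date corresponds to 27 September 1735 in the Gregorian calendar (JDN 2355025).
That day falls on 16 September 1735 CE in the Julian calendar.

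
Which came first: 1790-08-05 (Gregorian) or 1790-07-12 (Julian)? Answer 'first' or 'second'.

Converting both to JDN: 2375061 vs 2375048; the smaller is the second.

second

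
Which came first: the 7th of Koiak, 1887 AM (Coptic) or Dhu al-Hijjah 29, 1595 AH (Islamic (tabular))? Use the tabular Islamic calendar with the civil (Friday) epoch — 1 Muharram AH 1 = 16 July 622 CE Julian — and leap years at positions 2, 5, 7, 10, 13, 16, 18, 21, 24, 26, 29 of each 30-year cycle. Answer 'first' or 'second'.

second

Converting both to JDN: 2513987 vs 2513653; the smaller is the second.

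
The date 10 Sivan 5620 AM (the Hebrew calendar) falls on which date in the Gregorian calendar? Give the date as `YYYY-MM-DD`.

Both dates share Julian Day Number 2400562; in the Gregorian calendar that is 31 May 1860 CE.

1860-05-31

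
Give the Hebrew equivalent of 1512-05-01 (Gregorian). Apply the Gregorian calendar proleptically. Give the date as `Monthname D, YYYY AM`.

Both dates share Julian Day Number 2273427; in the Hebrew calendar that is 5 Iyar 5272 AM.

Iyar 5, 5272 AM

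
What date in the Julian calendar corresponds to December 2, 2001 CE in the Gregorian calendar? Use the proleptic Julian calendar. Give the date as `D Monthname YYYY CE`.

At this point the Julian calendar is 13 days behind the Gregorian.
2 December 2001 Gregorian − 13 days → 19 November 2001 Julian.

19 November 2001 CE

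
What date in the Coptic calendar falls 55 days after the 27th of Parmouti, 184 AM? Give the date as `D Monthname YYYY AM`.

Counting 55 days forward from JDN 1892107 reaches JDN 1892162, which is 22 Paoni 184 AM.

22 Paoni 184 AM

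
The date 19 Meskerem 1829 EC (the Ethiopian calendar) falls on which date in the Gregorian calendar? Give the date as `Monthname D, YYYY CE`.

September 28, 1836 CE

Julian Day Number of the source date = 2391916.
Converting JDN 2391916 to the Gregorian calendar gives 28 September 1836 CE.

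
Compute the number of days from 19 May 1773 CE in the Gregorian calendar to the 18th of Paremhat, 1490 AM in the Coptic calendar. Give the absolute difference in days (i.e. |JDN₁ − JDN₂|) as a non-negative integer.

JDN of the first date = 2368774.
JDN of the second date = 2369084.
|2369084 − 2368774| = 310.

310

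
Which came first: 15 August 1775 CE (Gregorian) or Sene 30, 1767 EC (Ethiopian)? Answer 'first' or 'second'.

The two dates have Julian Day Numbers 2369592 and 2369551 respectively.
Since 2369551 < 2369592, the second date comes first.

second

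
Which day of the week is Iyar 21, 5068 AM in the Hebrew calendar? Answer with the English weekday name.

Equivalently 20 May 1308 Gregorian, JDN 2198937.
JDN 2198937 mod 7 = 6, and JDN 0 was a Monday, so this is a Sunday.

Sunday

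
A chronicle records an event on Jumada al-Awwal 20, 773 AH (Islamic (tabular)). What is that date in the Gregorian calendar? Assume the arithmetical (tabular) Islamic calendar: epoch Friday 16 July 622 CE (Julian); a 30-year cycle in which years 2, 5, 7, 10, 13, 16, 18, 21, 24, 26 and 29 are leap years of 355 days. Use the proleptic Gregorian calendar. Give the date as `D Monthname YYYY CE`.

7 December 1371 CE

Julian Day Number of the source date = 2222148.
Converting JDN 2222148 to the Gregorian calendar gives 7 December 1371 CE.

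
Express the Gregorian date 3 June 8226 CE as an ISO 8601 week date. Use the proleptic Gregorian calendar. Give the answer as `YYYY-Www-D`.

8226-W22-6

The weekday is Saturday (ISO weekday 6).
That Saturday belongs to ISO week 22 of ISO year 8226.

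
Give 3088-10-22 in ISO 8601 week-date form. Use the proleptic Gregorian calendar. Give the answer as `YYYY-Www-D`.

3088-W43-1

The weekday is Monday (ISO weekday 1).
That Monday belongs to ISO week 43 of ISO year 3088.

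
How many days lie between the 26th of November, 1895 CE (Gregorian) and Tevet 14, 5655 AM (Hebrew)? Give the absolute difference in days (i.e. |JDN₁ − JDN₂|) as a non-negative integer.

First date → JDN 2413524; second date → JDN 2413204.
The interval is |2413524 − 2413204| = 320 days.

320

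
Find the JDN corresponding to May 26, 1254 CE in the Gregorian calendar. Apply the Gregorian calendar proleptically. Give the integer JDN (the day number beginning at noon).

JDN 2451545 is 1 January 2000 CE (Gregorian); the target day is −272325 days from there, so JDN = 2179220.

2179220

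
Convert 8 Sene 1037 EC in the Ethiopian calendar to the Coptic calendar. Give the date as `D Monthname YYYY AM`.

8 Paoni 761 AM

Both dates share Julian Day Number 2102897; in the Coptic calendar that is 8 Paoni 761 AM.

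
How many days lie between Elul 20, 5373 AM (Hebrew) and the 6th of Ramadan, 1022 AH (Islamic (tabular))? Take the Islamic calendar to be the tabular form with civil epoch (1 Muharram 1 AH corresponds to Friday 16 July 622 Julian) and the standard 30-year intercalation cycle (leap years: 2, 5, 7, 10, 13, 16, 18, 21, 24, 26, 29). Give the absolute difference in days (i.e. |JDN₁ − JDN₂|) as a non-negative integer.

First date → JDN 2310445; second date → JDN 2310489.
The interval is |2310445 − 2310489| = 44 days.

44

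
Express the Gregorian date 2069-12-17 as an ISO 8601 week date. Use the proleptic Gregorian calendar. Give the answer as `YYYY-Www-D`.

The weekday is Tuesday (ISO weekday 2).
That Tuesday belongs to ISO week 51 of ISO year 2069.

2069-W51-2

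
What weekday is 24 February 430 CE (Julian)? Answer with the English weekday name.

Equivalently 25 February 430 Gregorian, JDN 1878170.
1878170 ≡ 0 (mod 7); counting from Monday = 0 gives Monday.

Monday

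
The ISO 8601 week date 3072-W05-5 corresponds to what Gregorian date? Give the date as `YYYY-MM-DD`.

3072-02-02

ISO week 1 of 3072 is the week containing the first Thursday of 3072.
Week 5, day 5 (Friday) lands on 3072-02-02.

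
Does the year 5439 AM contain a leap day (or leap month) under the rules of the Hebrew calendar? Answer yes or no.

Hebrew year 5439 is year 5 of its 19-year Metonic cycle; leap years are at positions 3, 6, 8, 11, 14, 17, 19, so it is a common year (12 months).

no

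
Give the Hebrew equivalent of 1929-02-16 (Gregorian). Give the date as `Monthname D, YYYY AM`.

Julian Day Number of the source date = 2425659.
Converting JDN 2425659 to the Hebrew calendar gives 6 Adar I 5689 AM.

Adar I 6, 5689 AM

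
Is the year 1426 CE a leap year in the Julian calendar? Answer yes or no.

1426 mod 4 = 2, so it is a common year in the Julian calendar.

no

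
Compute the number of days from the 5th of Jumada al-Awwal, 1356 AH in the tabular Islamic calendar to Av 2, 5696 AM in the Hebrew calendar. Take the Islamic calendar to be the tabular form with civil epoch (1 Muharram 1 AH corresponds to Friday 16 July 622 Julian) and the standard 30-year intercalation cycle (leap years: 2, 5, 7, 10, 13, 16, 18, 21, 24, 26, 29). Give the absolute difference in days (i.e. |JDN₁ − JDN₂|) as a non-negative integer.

358

JDN of the first date = 2428729.
JDN of the second date = 2428371.
|2428371 − 2428729| = 358.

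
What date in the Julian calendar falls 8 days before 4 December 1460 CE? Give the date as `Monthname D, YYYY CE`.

Counting 8 days back from JDN 2254661 reaches JDN 2254653, which is November 26, 1460 CE.

November 26, 1460 CE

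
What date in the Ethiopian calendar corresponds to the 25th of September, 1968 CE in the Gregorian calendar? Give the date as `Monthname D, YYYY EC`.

Meskerem 15, 1961 EC

Both dates share Julian Day Number 2440125; in the Ethiopian calendar that is 15 Meskerem 1961 EC.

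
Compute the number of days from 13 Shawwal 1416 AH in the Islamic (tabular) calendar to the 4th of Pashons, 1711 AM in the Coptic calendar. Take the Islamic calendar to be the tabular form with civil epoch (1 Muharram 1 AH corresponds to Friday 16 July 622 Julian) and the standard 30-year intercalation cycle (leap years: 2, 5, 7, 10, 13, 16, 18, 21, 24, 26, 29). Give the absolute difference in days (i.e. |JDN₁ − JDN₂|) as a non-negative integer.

JDN of the first date = 2450147.
JDN of the second date = 2449850.
|2449850 − 2450147| = 297.

297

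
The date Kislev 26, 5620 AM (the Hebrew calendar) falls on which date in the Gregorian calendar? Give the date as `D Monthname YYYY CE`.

Julian Day Number of the source date = 2400401.
Converting JDN 2400401 to the Gregorian calendar gives 22 December 1859 CE.

22 December 1859 CE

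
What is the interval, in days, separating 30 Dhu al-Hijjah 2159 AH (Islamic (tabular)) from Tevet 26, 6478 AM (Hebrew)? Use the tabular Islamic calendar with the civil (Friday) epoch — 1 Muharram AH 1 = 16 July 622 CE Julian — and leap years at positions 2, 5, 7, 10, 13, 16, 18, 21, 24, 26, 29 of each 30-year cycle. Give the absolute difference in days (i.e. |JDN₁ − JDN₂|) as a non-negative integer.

291

JDN of the first date = 2713517.
JDN of the second date = 2713808.
|2713808 − 2713517| = 291.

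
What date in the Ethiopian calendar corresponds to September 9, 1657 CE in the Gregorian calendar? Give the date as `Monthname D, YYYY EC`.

Both dates share Julian Day Number 2326519; in the Ethiopian calendar that is 2 Meskerem 1650 EC.

Meskerem 2, 1650 EC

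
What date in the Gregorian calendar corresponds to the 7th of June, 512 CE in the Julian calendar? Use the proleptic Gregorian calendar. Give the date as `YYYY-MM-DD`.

The Julian–Gregorian offset here is 2 days (Julian trailing).
7 June 512 Julian + 2 days → 9 June 512 Gregorian.

0512-06-09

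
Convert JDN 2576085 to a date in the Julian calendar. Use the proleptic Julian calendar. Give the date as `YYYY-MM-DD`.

JDN 2576085 is 24 December 2340 in the Gregorian calendar.
In the Julian calendar that day is 2340-12-08.

2340-12-08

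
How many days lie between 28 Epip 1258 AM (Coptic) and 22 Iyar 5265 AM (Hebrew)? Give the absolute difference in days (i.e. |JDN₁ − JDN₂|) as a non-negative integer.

First date → JDN 2284476; second date → JDN 2270875.
The interval is |2284476 − 2270875| = 13601 days.

13601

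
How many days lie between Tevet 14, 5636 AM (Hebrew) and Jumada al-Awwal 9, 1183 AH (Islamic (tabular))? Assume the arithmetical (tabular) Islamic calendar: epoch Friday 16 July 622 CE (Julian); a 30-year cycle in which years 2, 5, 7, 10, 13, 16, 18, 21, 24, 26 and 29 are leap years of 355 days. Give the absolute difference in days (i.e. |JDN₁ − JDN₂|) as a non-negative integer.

First date → JDN 2406265; second date → JDN 2367427.
The interval is |2406265 − 2367427| = 38838 days.

38838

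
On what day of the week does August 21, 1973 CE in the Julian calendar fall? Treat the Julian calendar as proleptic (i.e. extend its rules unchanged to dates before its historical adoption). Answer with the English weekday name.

This is JDN 2441929 (3 September 1973 Gregorian).
2441929 ≡ 0 (mod 7); counting from Monday = 0 gives Monday.

Monday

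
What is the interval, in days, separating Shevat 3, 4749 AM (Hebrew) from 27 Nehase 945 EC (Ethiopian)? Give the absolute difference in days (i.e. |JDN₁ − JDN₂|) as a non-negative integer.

JDN of the first date = 2082302.
JDN of the second date = 2069373.
|2069373 − 2082302| = 12929.

12929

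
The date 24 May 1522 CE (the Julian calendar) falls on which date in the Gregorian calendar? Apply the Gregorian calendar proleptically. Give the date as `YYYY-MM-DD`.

1522-06-03

At this point the Julian calendar is 10 days behind the Gregorian.
24 May 1522 Julian + 10 days → 3 June 1522 Gregorian.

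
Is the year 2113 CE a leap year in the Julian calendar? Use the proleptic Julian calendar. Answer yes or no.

2113 mod 4 = 1, so it is a common year in the Julian calendar.

no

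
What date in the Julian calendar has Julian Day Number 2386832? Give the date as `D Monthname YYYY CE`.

The Gregorian equivalent of JDN 2386832 is 28 October 1822.
In the Julian calendar that day is 16 October 1822 CE.

16 October 1822 CE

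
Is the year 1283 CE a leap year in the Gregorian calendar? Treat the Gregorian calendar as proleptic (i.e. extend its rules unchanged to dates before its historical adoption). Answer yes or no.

1283 is not divisible by 4, so it is a common year.

no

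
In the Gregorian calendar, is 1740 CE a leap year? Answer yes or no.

yes

1740 is divisible by 4 and not by 100, so it is a leap year.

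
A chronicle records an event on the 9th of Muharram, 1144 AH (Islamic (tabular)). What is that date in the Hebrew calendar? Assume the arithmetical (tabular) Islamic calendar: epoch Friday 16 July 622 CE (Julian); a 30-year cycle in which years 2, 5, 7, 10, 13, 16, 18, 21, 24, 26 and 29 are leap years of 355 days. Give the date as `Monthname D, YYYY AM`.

Julian Day Number of the source date = 2353489.
Converting JDN 2353489 to the Hebrew calendar gives 10 Tammuz 5491 AM.

Tammuz 10, 5491 AM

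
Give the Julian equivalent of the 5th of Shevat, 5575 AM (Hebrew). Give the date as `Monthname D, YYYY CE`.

January 4, 1815 CE

The source date corresponds to 16 January 1815 in the Gregorian calendar (JDN 2383990).
That day falls on 4 January 1815 CE in the Julian calendar.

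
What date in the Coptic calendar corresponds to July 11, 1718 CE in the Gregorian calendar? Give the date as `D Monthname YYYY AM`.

6 Epip 1434 AM

Both dates share Julian Day Number 2348738; in the Coptic calendar that is 6 Epip 1434 AM.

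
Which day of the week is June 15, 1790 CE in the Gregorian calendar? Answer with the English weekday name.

Tuesday

2375010 ≡ 1 (mod 7); counting from Monday = 0 gives Tuesday.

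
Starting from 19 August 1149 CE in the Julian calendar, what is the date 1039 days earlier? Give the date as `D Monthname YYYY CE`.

The starting date is JDN 2140961; 2140961 − 1039 = 2139922.
JDN 2139922 corresponds to 15 October 1146 CE.

15 October 1146 CE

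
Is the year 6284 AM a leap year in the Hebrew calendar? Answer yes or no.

Hebrew year 6284 is year 14 of its 19-year Metonic cycle; leap years are at positions 3, 6, 8, 11, 14, 17, 19, so it is a leap year (13 months).

yes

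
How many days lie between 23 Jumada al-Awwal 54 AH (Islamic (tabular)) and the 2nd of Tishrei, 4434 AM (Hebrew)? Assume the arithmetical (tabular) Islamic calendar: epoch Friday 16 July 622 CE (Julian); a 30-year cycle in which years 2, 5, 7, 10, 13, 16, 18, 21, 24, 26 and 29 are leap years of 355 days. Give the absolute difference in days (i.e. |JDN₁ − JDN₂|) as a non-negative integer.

JDN of the first date = 1967361.
JDN of the second date = 1967132.
|1967132 − 1967361| = 229.

229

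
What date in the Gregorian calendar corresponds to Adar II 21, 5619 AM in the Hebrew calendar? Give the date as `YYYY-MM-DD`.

1859-03-27

Julian Day Number of the source date = 2400131.
Converting JDN 2400131 to the Gregorian calendar gives 27 March 1859 CE.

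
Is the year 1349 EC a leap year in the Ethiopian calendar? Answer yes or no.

1349 mod 4 = 1; in the Ethiopian calendar a year is leap when year mod 4 = 3, so it is a common year.

no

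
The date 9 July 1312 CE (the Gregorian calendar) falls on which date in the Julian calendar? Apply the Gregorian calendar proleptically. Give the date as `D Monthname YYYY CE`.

The Julian–Gregorian offset here is 8 days (Julian trailing).
9 July 1312 Gregorian − 8 days → 1 July 1312 Julian.

1 July 1312 CE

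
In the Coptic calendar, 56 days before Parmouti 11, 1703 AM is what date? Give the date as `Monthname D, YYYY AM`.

Meshir 15, 1703 AM

The starting date is JDN 2446905; 2446905 − 56 = 2446849.
JDN 2446849 corresponds to Meshir 15, 1703 AM.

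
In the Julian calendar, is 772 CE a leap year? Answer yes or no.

yes

772 mod 4 = 0, so it is a leap year in the Julian calendar.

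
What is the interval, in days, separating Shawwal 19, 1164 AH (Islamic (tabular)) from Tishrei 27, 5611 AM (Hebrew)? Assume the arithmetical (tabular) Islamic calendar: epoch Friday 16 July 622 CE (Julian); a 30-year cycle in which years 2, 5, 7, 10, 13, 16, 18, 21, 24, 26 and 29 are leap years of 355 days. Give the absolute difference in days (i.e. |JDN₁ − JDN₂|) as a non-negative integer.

36182

JDN of the first date = 2360852.
JDN of the second date = 2397034.
|2397034 − 2360852| = 36182.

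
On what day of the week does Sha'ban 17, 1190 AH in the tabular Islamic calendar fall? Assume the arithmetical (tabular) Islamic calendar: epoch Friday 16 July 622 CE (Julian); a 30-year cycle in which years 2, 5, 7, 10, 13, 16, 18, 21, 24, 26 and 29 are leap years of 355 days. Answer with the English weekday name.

Tuesday

In the Gregorian calendar this is 1 October 1776 (JDN 2370005).
Since JDN mod 7 = 1 (0 = Monday), the day is Tuesday.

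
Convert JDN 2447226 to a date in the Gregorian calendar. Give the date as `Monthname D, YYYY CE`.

Counting from JDN 2299161 = 15 Oct 1582 gives an offset of 148065 days.

March 5, 1988 CE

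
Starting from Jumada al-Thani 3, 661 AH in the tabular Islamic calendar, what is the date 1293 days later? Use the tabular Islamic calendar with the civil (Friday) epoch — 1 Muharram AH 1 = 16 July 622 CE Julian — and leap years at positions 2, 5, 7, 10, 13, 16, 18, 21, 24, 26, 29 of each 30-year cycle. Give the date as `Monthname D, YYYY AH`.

Counting 1293 days forward from JDN 2182472 reaches JDN 2183765, which is Muharram 27, 665 AH.

Muharram 27, 665 AH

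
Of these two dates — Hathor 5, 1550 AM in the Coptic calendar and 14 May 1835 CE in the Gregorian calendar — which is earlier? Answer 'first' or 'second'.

first

The two dates have Julian Day Numbers 2390866 and 2391413 respectively.
Since 2390866 < 2391413, the first date comes first.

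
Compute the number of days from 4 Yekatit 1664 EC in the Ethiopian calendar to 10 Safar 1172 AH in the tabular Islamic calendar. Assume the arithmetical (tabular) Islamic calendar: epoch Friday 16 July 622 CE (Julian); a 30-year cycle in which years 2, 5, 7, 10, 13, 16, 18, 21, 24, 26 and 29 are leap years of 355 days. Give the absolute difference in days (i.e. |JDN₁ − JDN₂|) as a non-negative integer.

First date → JDN 2331785; second date → JDN 2363442.
The interval is |2331785 − 2363442| = 31657 days.

31657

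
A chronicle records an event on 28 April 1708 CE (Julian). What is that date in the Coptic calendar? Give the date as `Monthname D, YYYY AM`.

Pashons 3, 1424 AM

Julian Day Number of the source date = 2345023.
Converting JDN 2345023 to the Coptic calendar gives 3 Pashons 1424 AM.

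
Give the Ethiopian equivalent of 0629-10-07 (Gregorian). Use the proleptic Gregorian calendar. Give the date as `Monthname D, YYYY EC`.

Tikimt 7, 622 EC

Both dates share Julian Day Number 1951077; in the Ethiopian calendar that is 7 Tikimt 622 EC.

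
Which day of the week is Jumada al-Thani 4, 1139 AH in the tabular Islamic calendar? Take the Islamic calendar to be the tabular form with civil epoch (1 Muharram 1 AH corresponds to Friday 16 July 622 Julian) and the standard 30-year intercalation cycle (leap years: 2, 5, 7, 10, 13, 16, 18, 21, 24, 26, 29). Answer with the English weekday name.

Monday

In the Gregorian calendar this is 27 January 1727 (JDN 2351860).
2351860 ≡ 0 (mod 7); counting from Monday = 0 gives Monday.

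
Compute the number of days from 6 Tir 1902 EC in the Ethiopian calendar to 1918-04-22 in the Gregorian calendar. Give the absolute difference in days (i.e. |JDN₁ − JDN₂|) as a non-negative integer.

3020

JDN of the first date = 2418686.
JDN of the second date = 2421706.
|2421706 − 2418686| = 3020.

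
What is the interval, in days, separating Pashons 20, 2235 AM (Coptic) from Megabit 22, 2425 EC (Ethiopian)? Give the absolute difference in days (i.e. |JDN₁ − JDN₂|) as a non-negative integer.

31469

First date → JDN 2641257; second date → JDN 2609788.
The interval is |2641257 − 2609788| = 31469 days.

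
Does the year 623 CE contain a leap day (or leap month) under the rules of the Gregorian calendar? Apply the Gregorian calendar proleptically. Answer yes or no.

623 is not divisible by 4, so it is a common year.

no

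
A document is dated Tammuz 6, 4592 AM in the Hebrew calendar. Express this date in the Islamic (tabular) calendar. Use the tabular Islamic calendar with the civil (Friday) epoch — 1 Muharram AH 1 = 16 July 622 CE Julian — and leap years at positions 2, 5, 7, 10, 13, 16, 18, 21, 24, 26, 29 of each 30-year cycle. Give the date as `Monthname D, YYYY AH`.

Jumada al-Awwal 6, 217 AH

Both dates share Julian Day Number 2025106; in the tabular Islamic calendar that is 6 Jumada al-Awwal 217 AH.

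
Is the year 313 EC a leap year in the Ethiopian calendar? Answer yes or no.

313 mod 4 = 1; in the Ethiopian calendar a year is leap when year mod 4 = 3, so it is a common year.

no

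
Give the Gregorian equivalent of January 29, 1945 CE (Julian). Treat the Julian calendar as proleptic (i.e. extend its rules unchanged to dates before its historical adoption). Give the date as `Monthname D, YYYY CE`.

At this point the Julian calendar is 13 days behind the Gregorian.
29 January 1945 Julian + 13 days → 11 February 1945 Gregorian.

February 11, 1945 CE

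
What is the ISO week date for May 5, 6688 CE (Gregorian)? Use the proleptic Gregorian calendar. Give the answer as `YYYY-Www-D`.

The weekday is Saturday (ISO weekday 6).
That Saturday belongs to ISO week 18 of ISO year 6688.

6688-W18-6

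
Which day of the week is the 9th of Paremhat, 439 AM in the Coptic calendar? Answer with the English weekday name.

Friday

This is JDN 1985197 (9 March 723 Gregorian).
Since JDN mod 7 = 4 (0 = Monday), the day is Friday.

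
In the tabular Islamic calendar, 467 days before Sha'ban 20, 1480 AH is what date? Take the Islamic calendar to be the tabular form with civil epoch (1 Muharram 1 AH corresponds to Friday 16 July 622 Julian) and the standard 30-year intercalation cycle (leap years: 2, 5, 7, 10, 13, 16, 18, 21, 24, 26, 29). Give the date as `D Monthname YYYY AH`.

Counting 467 days back from JDN 2472774 reaches JDN 2472307, which is 25 Rabi' al-Thani 1479 AH.

25 Rabi' al-Thani 1479 AH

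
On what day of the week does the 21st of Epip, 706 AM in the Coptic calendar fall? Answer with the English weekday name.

In the proleptic Gregorian calendar this is 20 July 990 (JDN 2082851).
JDN 2082851 mod 7 = 1, and JDN 0 was a Monday, so this is a Tuesday.

Tuesday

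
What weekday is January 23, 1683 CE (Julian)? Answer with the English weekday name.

Tuesday

This is JDN 2335796 (2 February 1683 Gregorian).
2335796 ≡ 1 (mod 7); counting from Monday = 0 gives Tuesday.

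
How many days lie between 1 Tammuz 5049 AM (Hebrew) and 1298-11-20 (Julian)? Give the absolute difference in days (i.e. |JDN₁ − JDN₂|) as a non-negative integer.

3439

JDN of the first date = 2192037.
JDN of the second date = 2195476.
|2195476 − 2192037| = 3439.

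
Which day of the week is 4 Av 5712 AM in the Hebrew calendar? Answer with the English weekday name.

Saturday

In the Gregorian calendar this is 26 July 1952 (JDN 2434220).
Since JDN mod 7 = 5 (0 = Monday), the day is Saturday.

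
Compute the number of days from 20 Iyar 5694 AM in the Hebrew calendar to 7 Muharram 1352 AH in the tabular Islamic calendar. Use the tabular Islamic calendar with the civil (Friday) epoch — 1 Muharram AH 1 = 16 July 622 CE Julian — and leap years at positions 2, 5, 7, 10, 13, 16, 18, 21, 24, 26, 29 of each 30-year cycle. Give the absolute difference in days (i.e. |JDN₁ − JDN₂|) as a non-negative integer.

368

JDN of the first date = 2427563.
JDN of the second date = 2427195.
|2427195 − 2427563| = 368.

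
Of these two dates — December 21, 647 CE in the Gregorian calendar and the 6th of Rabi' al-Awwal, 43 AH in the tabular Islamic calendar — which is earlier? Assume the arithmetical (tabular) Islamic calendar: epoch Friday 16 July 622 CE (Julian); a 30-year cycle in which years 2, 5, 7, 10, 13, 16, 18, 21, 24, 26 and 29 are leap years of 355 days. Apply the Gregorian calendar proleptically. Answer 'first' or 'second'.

first

Converting both to JDN: 1957726 vs 1963387; the smaller is the first.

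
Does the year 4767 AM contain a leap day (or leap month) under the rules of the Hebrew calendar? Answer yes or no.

yes

Hebrew year 4767 is year 17 of its 19-year Metonic cycle; leap years are at positions 3, 6, 8, 11, 14, 17, 19, so it is a leap year (13 months).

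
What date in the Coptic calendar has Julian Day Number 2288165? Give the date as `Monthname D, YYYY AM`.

Pi Kogi Enavot 4, 1268 AM

The proleptic Gregorian equivalent of JDN 2288165 is 6 September 1552.
In the Coptic calendar that day is Pi Kogi Enavot 4, 1268 AM.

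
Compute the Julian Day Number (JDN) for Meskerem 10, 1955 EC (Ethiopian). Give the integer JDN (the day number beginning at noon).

2437928

In the Gregorian calendar the same day is 20 September 1962.
JDN 2451545 is 1 January 2000 CE (Gregorian); the target day is −13617 days from there, so JDN = 2437928.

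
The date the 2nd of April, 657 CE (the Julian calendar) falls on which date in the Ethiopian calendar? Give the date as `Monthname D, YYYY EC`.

Julian Day Number of the source date = 1961119.
Converting JDN 1961119 to the Ethiopian calendar gives 7 Miyazya 649 EC.

Miyazya 7, 649 EC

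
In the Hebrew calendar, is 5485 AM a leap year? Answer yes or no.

Hebrew year 5485 is year 13 of its 19-year Metonic cycle; leap years are at positions 3, 6, 8, 11, 14, 17, 19, so it is a common year (12 months).

no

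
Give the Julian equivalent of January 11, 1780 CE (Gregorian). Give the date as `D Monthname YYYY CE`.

The Julian–Gregorian offset here is 11 days (Julian trailing).
11 January 1780 Gregorian − 11 days → 31 December 1779 Julian.

31 December 1779 CE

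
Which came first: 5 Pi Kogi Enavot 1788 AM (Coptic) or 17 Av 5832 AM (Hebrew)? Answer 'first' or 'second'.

First date → JDN 2478096; second date → JDN 2478056.
JDN 2478056 < JDN 2478096, so the second date is earlier.

second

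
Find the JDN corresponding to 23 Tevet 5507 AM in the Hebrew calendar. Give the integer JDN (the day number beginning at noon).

In the Gregorian calendar the same day is 5 January 1747.
JDN 2451545 is 1 January 2000 CE (Gregorian); the target day is −92402 days from there, so JDN = 2359143.

2359143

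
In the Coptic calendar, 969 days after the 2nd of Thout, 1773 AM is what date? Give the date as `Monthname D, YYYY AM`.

Pashons 1, 1775 AM

JDN of the 2nd of Thout, 1773 AM = 2472254.
2472254 + 969 = 2473223.
JDN 2473223 in the Coptic calendar is Pashons 1, 1775 AM.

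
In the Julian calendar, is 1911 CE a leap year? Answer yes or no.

1911 mod 4 = 3, so it is a common year in the Julian calendar.

no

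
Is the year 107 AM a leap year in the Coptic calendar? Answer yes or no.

107 mod 4 = 3; in the Coptic calendar a year is leap when year mod 4 = 3, so it is a leap year.

yes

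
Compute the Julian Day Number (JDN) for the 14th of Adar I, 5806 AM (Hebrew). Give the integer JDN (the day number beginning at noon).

In the Gregorian calendar the same day is 20 February 2046.
JDN 2451545 is 1 January 2000 CE (Gregorian); the target day is +16852 days from there, so JDN = 2468397.

2468397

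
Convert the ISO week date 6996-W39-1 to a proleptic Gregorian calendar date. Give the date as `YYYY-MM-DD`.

6996-09-26

ISO week 1 of 6996 is the week containing the first Thursday of 6996.
Week 39, day 1 (Monday) lands on 6996-09-26.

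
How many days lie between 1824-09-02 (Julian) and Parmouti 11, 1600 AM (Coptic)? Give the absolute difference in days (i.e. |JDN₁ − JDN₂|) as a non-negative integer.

JDN of the first date = 2387519.
JDN of the second date = 2409285.
|2409285 − 2387519| = 21766.

21766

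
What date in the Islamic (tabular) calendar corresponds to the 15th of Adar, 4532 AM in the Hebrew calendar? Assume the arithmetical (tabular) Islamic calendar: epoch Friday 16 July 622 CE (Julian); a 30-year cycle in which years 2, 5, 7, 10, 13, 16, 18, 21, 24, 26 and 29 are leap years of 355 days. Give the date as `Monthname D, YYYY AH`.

The source date corresponds to 28 February 772 in the proleptic Gregorian calendar (JDN 2003085).
That day falls on 15 Rabi' al-Awwal 155 AH in the tabular Islamic calendar.

Rabi' al-Awwal 15, 155 AH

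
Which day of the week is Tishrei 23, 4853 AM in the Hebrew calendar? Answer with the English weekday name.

Sunday

This is JDN 2120180 (2 October 1092 Gregorian).
JDN 2120180 mod 7 = 6, and JDN 0 was a Monday, so this is a Sunday.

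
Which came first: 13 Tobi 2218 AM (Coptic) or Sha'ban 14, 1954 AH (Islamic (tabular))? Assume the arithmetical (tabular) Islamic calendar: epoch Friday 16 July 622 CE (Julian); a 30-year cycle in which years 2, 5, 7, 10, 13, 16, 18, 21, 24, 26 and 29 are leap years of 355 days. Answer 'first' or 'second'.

first

Converting both to JDN: 2634921 vs 2640738; the smaller is the first.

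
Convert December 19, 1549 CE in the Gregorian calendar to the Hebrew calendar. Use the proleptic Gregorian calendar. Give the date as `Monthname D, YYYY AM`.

Both dates share Julian Day Number 2287173; in the Hebrew calendar that is 19 Kislev 5310 AM.

Kislev 19, 5310 AM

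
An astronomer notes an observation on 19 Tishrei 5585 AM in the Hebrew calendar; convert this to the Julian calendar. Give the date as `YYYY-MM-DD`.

Both dates share Julian Day Number 2387546; in the Julian calendar that is 29 September 1824 CE.

1824-09-29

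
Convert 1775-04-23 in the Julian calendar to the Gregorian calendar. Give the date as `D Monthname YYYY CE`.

4 May 1775 CE

For dates in this range the Gregorian date is 11 days ahead of the Julian.
23 April 1775 Julian + 11 days → 4 May 1775 Gregorian.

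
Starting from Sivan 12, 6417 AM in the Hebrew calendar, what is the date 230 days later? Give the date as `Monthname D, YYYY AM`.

Shevat 6, 6418 AM

JDN of Sivan 12, 6417 AM = 2691676.
2691676 + 230 = 2691906.
JDN 2691906 in the Hebrew calendar is Shevat 6, 6418 AM.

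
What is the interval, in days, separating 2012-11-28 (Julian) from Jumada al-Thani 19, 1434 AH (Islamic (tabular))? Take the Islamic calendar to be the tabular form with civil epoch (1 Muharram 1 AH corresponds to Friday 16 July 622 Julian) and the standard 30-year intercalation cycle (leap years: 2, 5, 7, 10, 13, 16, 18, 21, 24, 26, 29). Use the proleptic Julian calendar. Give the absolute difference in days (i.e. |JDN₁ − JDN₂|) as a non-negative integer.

140

First date → JDN 2456273; second date → JDN 2456413.
The interval is |2456273 − 2456413| = 140 days.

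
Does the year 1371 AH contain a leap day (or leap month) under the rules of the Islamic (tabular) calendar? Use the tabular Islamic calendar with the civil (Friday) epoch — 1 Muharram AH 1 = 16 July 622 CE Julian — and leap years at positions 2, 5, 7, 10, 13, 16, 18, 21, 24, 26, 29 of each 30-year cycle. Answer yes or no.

Year 1371 AH is year 21 of its 30-year cycle; leap positions are 2, 5, 7, 10, 13, 16, 18, 21, 24, 26, 29, so it is a leap year (355 days).

yes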